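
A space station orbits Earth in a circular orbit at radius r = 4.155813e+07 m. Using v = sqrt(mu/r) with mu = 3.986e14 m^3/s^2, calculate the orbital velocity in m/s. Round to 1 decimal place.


Step 1: mu / r = 3.986e14 / 4.155813e+07 = 9591384.4054
Step 2: v = sqrt(9591384.4054) = 3097.0 m/s

3097.0


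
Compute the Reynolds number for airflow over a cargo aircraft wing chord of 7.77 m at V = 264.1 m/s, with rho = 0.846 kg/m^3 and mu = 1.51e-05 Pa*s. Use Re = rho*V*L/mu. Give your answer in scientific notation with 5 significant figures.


Step 1: Numerator = rho * V * L = 0.846 * 264.1 * 7.77 = 1736.040222
Step 2: Re = 1736.040222 / 1.51e-05
Step 3: Re = 1.1497e+08

1.1497e+08


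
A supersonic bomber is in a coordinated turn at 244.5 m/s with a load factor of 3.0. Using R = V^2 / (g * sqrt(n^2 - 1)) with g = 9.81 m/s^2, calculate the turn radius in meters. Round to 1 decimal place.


Step 1: V^2 = 244.5^2 = 59780.25
Step 2: n^2 - 1 = 3.0^2 - 1 = 8.0
Step 3: sqrt(8.0) = 2.828427
Step 4: R = 59780.25 / (9.81 * 2.828427) = 2154.5 m

2154.5


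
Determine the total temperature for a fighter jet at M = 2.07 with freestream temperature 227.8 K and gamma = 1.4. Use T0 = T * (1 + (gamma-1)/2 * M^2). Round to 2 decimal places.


Step 1: (gamma-1)/2 = 0.2
Step 2: M^2 = 4.2849
Step 3: 1 + 0.2 * 4.2849 = 1.85698
Step 4: T0 = 227.8 * 1.85698 = 423.02 K

423.02


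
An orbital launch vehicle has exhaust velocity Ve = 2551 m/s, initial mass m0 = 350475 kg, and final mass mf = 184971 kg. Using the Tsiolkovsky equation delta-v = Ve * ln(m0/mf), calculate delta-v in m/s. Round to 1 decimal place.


Step 1: Mass ratio m0/mf = 350475 / 184971 = 1.894756
Step 2: ln(1.894756) = 0.63909
Step 3: delta-v = 2551 * 0.63909 = 1630.3 m/s

1630.3


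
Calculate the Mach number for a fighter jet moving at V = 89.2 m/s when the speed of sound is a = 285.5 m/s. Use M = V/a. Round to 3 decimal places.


Step 1: M = V / a = 89.2 / 285.5
Step 2: M = 0.312

0.312


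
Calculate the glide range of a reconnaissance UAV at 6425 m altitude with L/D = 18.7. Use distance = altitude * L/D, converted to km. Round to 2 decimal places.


Step 1: Glide distance = altitude * L/D = 6425 * 18.7 = 120147.5 m
Step 2: Convert to km: 120147.5 / 1000 = 120.15 km

120.15


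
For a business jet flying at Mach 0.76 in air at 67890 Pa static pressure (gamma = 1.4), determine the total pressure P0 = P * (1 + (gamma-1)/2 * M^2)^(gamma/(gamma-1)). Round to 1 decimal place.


Step 1: (gamma-1)/2 * M^2 = 0.2 * 0.5776 = 0.11552
Step 2: 1 + 0.11552 = 1.11552
Step 3: Exponent gamma/(gamma-1) = 3.5
Step 4: P0 = 67890 * 1.11552^3.5 = 99535.2 Pa

99535.2


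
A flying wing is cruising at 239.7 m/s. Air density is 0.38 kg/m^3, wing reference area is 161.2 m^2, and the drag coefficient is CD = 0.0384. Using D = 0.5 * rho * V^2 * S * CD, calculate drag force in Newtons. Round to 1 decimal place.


Step 1: Dynamic pressure q = 0.5 * 0.38 * 239.7^2 = 10916.6571 Pa
Step 2: Drag D = q * S * CD = 10916.6571 * 161.2 * 0.0384
Step 3: D = 67575.0 N

67575.0


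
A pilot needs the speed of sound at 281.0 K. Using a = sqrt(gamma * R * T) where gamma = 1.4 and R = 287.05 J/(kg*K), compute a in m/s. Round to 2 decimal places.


Step 1: gamma * R * T = 1.4 * 287.05 * 281.0 = 112925.47
Step 2: a = sqrt(112925.47) = 336.04 m/s

336.04


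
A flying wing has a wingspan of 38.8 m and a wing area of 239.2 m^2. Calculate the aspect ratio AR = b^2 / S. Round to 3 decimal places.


Step 1: b^2 = 38.8^2 = 1505.44
Step 2: AR = 1505.44 / 239.2 = 6.294

6.294


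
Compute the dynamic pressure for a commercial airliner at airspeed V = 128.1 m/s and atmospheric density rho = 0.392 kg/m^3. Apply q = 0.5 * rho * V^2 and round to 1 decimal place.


Step 1: V^2 = 128.1^2 = 16409.61
Step 2: q = 0.5 * 0.392 * 16409.61
Step 3: q = 3216.3 Pa

3216.3


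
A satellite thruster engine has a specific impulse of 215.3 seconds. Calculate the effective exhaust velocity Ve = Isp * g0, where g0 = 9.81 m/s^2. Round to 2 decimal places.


Step 1: Ve = Isp * g0 = 215.3 * 9.81
Step 2: Ve = 2112.09 m/s

2112.09


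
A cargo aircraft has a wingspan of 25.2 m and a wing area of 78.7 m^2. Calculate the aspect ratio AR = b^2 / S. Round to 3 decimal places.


Step 1: b^2 = 25.2^2 = 635.04
Step 2: AR = 635.04 / 78.7 = 8.069

8.069


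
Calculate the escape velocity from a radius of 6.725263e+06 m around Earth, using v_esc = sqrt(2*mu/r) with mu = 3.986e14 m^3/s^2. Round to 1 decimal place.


Step 1: 2*mu/r = 2 * 3.986e14 / 6.725263e+06 = 118538115.1637
Step 2: v_esc = sqrt(118538115.1637) = 10887.5 m/s

10887.5


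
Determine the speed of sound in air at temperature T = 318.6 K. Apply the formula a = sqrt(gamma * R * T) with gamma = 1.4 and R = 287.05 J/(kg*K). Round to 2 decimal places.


Step 1: gamma * R * T = 1.4 * 287.05 * 318.6 = 128035.782
Step 2: a = sqrt(128035.782) = 357.82 m/s

357.82


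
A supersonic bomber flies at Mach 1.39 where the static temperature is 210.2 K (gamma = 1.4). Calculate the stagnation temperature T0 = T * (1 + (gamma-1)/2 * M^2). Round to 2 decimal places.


Step 1: (gamma-1)/2 = 0.2
Step 2: M^2 = 1.9321
Step 3: 1 + 0.2 * 1.9321 = 1.38642
Step 4: T0 = 210.2 * 1.38642 = 291.43 K

291.43


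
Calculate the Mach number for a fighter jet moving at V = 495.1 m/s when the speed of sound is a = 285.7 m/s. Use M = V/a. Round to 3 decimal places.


Step 1: M = V / a = 495.1 / 285.7
Step 2: M = 1.733

1.733


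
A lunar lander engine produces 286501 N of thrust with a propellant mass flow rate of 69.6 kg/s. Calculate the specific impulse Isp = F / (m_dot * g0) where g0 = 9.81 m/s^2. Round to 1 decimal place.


Step 1: m_dot * g0 = 69.6 * 9.81 = 682.78
Step 2: Isp = 286501 / 682.78 = 419.6 s

419.6


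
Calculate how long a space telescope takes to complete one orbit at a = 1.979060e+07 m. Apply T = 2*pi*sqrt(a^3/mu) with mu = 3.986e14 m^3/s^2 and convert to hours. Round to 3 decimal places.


Step 1: a^3 / mu = 7.751342e+21 / 3.986e14 = 1.944642e+07
Step 2: sqrt(1.944642e+07) = 4409.8092 s
Step 3: T = 2*pi * 4409.8092 = 27707.65 s
Step 4: T in hours = 27707.65 / 3600 = 7.697 hours

7.697


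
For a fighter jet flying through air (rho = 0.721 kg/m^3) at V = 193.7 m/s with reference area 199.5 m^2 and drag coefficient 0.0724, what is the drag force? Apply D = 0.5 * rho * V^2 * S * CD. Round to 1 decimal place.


Step 1: Dynamic pressure q = 0.5 * 0.721 * 193.7^2 = 13525.8482 Pa
Step 2: Drag D = q * S * CD = 13525.8482 * 199.5 * 0.0724
Step 3: D = 195364.6 N

195364.6


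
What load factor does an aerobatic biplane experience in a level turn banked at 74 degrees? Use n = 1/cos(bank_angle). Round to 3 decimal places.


Step 1: Convert 74 degrees to radians = 1.291544
Step 2: cos(74 deg) = 0.275637
Step 3: n = 1 / 0.275637 = 3.628

3.628


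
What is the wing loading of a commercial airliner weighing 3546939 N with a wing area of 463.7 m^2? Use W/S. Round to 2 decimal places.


Step 1: Wing loading = W / S = 3546939 / 463.7
Step 2: Wing loading = 7649.21 N/m^2

7649.21


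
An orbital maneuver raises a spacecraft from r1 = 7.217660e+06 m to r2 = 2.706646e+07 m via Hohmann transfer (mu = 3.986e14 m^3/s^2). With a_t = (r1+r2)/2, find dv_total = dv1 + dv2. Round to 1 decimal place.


Step 1: Transfer semi-major axis a_t = (7.217660e+06 + 2.706646e+07) / 2 = 1.714206e+07 m
Step 2: v1 (circular at r1) = sqrt(mu/r1) = 7431.4 m/s
Step 3: v_t1 = sqrt(mu*(2/r1 - 1/a_t)) = 9338.02 m/s
Step 4: dv1 = |9338.02 - 7431.4| = 1906.62 m/s
Step 5: v2 (circular at r2) = 3837.54 m/s, v_t2 = 2490.12 m/s
Step 6: dv2 = |3837.54 - 2490.12| = 1347.42 m/s
Step 7: Total delta-v = 1906.62 + 1347.42 = 3254.0 m/s

3254.0


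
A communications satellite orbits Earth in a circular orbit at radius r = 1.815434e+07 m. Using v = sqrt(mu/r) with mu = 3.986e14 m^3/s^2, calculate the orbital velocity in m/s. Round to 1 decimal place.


Step 1: mu / r = 3.986e14 / 1.815434e+07 = 21956182.3784
Step 2: v = sqrt(21956182.3784) = 4685.7 m/s

4685.7


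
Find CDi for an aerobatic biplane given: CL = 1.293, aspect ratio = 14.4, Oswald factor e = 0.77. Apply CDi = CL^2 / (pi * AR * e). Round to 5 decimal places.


Step 1: CL^2 = 1.293^2 = 1.671849
Step 2: pi * AR * e = 3.14159 * 14.4 * 0.77 = 34.833979
Step 3: CDi = 1.671849 / 34.833979 = 0.04799

0.04799


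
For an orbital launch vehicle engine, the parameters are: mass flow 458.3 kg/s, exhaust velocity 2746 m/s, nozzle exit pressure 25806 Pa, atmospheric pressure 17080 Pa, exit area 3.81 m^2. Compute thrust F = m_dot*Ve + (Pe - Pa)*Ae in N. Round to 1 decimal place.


Step 1: Momentum thrust = m_dot * Ve = 458.3 * 2746 = 1258491.8 N
Step 2: Pressure thrust = (Pe - Pa) * Ae = (25806 - 17080) * 3.81 = 33246.06 N
Step 3: Total thrust F = 1258491.8 + 33246.06 = 1291737.9 N

1291737.9


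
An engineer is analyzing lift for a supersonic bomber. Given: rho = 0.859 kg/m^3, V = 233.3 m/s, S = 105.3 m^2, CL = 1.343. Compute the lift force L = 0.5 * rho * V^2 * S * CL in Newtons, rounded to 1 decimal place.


Step 1: Calculate dynamic pressure q = 0.5 * 0.859 * 233.3^2 = 0.5 * 0.859 * 54428.89 = 23377.2083 Pa
Step 2: Multiply by wing area and lift coefficient: L = 23377.2083 * 105.3 * 1.343
Step 3: L = 2461620.0293 * 1.343 = 3305955.7 N

3305955.7


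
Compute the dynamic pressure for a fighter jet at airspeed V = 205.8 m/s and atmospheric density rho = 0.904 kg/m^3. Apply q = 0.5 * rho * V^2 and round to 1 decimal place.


Step 1: V^2 = 205.8^2 = 42353.64
Step 2: q = 0.5 * 0.904 * 42353.64
Step 3: q = 19143.8 Pa

19143.8


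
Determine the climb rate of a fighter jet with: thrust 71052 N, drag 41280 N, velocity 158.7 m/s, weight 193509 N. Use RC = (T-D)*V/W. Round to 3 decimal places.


Step 1: Excess thrust = T - D = 71052 - 41280 = 29772 N
Step 2: Excess power = 29772 * 158.7 = 4724816.4 W
Step 3: RC = 4724816.4 / 193509 = 24.417 m/s

24.417


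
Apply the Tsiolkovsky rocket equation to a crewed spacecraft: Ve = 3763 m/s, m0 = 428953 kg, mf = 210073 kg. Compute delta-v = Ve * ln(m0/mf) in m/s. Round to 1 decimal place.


Step 1: Mass ratio m0/mf = 428953 / 210073 = 2.041924
Step 2: ln(2.041924) = 0.713892
Step 3: delta-v = 3763 * 0.713892 = 2686.4 m/s

2686.4


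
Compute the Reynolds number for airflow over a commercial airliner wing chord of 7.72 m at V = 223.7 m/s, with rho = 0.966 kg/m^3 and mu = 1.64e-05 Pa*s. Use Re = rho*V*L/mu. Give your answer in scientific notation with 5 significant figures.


Step 1: Numerator = rho * V * L = 0.966 * 223.7 * 7.72 = 1668.247224
Step 2: Re = 1668.247224 / 1.64e-05
Step 3: Re = 1.0172e+08

1.0172e+08


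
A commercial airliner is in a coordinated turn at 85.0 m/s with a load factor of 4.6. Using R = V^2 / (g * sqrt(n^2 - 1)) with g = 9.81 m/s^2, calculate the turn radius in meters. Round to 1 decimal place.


Step 1: V^2 = 85.0^2 = 7225.0
Step 2: n^2 - 1 = 4.6^2 - 1 = 20.16
Step 3: sqrt(20.16) = 4.489989
Step 4: R = 7225.0 / (9.81 * 4.489989) = 164.0 m

164.0


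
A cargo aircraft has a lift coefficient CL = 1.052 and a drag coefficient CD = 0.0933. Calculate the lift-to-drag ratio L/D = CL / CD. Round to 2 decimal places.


Step 1: L/D = CL / CD = 1.052 / 0.0933
Step 2: L/D = 11.28

11.28


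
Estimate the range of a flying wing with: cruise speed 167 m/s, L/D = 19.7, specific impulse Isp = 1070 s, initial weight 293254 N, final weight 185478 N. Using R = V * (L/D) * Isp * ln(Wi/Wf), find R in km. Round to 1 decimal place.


Step 1: Coefficient = V * (L/D) * Isp = 167 * 19.7 * 1070 = 3520193.0 m
Step 2: Wi/Wf = 293254 / 185478 = 1.581072
Step 3: ln(1.581072) = 0.458103
Step 4: R = 3520193.0 * 0.458103 = 1612610.4 m = 1612.6 km

1612.6


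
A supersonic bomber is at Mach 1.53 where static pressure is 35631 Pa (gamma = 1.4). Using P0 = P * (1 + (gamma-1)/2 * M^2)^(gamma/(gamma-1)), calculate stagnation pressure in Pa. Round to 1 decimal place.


Step 1: (gamma-1)/2 * M^2 = 0.2 * 2.3409 = 0.46818
Step 2: 1 + 0.46818 = 1.46818
Step 3: Exponent gamma/(gamma-1) = 3.5
Step 4: P0 = 35631 * 1.46818^3.5 = 136633.0 Pa

136633.0


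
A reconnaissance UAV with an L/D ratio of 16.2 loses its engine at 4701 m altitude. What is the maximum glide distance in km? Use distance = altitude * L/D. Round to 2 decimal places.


Step 1: Glide distance = altitude * L/D = 4701 * 16.2 = 76156.2 m
Step 2: Convert to km: 76156.2 / 1000 = 76.16 km

76.16


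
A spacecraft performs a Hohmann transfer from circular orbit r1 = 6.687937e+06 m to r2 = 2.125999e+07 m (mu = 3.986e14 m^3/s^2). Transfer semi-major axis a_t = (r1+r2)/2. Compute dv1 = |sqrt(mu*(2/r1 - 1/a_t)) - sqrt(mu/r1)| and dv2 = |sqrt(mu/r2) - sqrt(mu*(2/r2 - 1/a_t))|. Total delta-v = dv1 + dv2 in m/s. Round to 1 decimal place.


Step 1: Transfer semi-major axis a_t = (6.687937e+06 + 2.125999e+07) / 2 = 1.397396e+07 m
Step 2: v1 (circular at r1) = sqrt(mu/r1) = 7720.09 m/s
Step 3: v_t1 = sqrt(mu*(2/r1 - 1/a_t)) = 9522.35 m/s
Step 4: dv1 = |9522.35 - 7720.09| = 1802.26 m/s
Step 5: v2 (circular at r2) = 4329.99 m/s, v_t2 = 2995.53 m/s
Step 6: dv2 = |4329.99 - 2995.53| = 1334.46 m/s
Step 7: Total delta-v = 1802.26 + 1334.46 = 3136.7 m/s

3136.7


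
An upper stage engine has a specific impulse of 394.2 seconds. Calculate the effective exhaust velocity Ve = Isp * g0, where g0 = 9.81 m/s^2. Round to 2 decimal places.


Step 1: Ve = Isp * g0 = 394.2 * 9.81
Step 2: Ve = 3867.10 m/s

3867.10


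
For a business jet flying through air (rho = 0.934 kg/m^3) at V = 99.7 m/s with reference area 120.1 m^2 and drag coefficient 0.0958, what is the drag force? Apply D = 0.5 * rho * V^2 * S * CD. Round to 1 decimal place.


Step 1: Dynamic pressure q = 0.5 * 0.934 * 99.7^2 = 4642.022 Pa
Step 2: Drag D = q * S * CD = 4642.022 * 120.1 * 0.0958
Step 3: D = 53409.2 N

53409.2


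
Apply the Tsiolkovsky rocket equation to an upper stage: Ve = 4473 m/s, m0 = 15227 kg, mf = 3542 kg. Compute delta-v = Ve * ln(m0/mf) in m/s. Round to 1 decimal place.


Step 1: Mass ratio m0/mf = 15227 / 3542 = 4.298984
Step 2: ln(4.298984) = 1.458379
Step 3: delta-v = 4473 * 1.458379 = 6523.3 m/s

6523.3


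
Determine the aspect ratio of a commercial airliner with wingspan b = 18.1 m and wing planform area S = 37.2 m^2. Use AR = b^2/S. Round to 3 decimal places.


Step 1: b^2 = 18.1^2 = 327.61
Step 2: AR = 327.61 / 37.2 = 8.807

8.807


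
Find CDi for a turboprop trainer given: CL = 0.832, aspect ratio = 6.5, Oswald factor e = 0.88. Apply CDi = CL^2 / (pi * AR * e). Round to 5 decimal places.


Step 1: CL^2 = 0.832^2 = 0.692224
Step 2: pi * AR * e = 3.14159 * 6.5 * 0.88 = 17.96991
Step 3: CDi = 0.692224 / 17.96991 = 0.03852

0.03852


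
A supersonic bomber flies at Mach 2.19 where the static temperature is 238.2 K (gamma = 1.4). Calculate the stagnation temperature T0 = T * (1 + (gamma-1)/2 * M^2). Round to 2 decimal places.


Step 1: (gamma-1)/2 = 0.2
Step 2: M^2 = 4.7961
Step 3: 1 + 0.2 * 4.7961 = 1.95922
Step 4: T0 = 238.2 * 1.95922 = 466.69 K

466.69


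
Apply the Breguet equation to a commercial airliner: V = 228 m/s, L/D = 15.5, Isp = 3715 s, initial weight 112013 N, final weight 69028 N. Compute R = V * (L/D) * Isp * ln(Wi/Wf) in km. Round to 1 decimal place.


Step 1: Coefficient = V * (L/D) * Isp = 228 * 15.5 * 3715 = 13128810.0 m
Step 2: Wi/Wf = 112013 / 69028 = 1.622718
Step 3: ln(1.622718) = 0.484103
Step 4: R = 13128810.0 * 0.484103 = 6355692.6 m = 6355.7 km

6355.7


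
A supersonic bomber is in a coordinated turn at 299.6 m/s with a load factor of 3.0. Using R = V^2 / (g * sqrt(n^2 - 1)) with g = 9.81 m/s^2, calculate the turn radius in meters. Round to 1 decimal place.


Step 1: V^2 = 299.6^2 = 89760.16
Step 2: n^2 - 1 = 3.0^2 - 1 = 8.0
Step 3: sqrt(8.0) = 2.828427
Step 4: R = 89760.16 / (9.81 * 2.828427) = 3235.0 m

3235.0


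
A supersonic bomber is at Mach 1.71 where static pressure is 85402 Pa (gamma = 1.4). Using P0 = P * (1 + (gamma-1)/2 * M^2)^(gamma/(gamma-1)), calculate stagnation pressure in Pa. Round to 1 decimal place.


Step 1: (gamma-1)/2 * M^2 = 0.2 * 2.9241 = 0.58482
Step 2: 1 + 0.58482 = 1.58482
Step 3: Exponent gamma/(gamma-1) = 3.5
Step 4: P0 = 85402 * 1.58482^3.5 = 427954.7 Pa

427954.7


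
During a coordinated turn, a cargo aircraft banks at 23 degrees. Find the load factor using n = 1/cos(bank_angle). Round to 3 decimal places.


Step 1: Convert 23 degrees to radians = 0.401426
Step 2: cos(23 deg) = 0.920505
Step 3: n = 1 / 0.920505 = 1.086

1.086


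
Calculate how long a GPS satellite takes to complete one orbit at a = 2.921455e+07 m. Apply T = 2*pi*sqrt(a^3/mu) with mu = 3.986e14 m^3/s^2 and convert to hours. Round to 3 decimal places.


Step 1: a^3 / mu = 2.493432e+22 / 3.986e14 = 6.255475e+07
Step 2: sqrt(6.255475e+07) = 7909.1562 s
Step 3: T = 2*pi * 7909.1562 = 49694.69 s
Step 4: T in hours = 49694.69 / 3600 = 13.804 hours

13.804


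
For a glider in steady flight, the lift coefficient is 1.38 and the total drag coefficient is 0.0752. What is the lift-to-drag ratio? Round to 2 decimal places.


Step 1: L/D = CL / CD = 1.38 / 0.0752
Step 2: L/D = 18.35

18.35


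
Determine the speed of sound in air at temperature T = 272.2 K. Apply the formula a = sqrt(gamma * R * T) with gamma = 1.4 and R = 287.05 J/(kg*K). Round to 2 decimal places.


Step 1: gamma * R * T = 1.4 * 287.05 * 272.2 = 109389.014
Step 2: a = sqrt(109389.014) = 330.74 m/s

330.74


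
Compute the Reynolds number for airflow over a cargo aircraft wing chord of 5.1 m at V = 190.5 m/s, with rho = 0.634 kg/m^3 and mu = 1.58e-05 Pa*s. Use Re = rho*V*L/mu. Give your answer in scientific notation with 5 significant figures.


Step 1: Numerator = rho * V * L = 0.634 * 190.5 * 5.1 = 615.9627
Step 2: Re = 615.9627 / 1.58e-05
Step 3: Re = 3.8985e+07

3.8985e+07


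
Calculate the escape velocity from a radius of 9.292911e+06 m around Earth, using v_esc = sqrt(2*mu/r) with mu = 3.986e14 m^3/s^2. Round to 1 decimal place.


Step 1: 2*mu/r = 2 * 3.986e14 / 9.292911e+06 = 85785821.0414
Step 2: v_esc = sqrt(85785821.0414) = 9262.1 m/s

9262.1


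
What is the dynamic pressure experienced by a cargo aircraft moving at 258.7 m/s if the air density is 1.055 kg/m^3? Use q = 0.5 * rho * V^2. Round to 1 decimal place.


Step 1: V^2 = 258.7^2 = 66925.69
Step 2: q = 0.5 * 1.055 * 66925.69
Step 3: q = 35303.3 Pa

35303.3


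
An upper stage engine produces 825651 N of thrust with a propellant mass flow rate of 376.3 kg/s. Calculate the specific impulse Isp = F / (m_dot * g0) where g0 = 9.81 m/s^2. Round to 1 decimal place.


Step 1: m_dot * g0 = 376.3 * 9.81 = 3691.5
Step 2: Isp = 825651 / 3691.5 = 223.7 s

223.7


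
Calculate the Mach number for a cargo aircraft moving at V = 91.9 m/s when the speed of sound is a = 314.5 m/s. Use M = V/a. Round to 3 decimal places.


Step 1: M = V / a = 91.9 / 314.5
Step 2: M = 0.292

0.292


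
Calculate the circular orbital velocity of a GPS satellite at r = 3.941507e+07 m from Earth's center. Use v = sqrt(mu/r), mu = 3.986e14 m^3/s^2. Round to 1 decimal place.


Step 1: mu / r = 3.986e14 / 3.941507e+07 = 10112883.2195
Step 2: v = sqrt(10112883.2195) = 3180.1 m/s

3180.1


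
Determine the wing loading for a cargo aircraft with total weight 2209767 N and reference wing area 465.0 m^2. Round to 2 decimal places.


Step 1: Wing loading = W / S = 2209767 / 465.0
Step 2: Wing loading = 4752.19 N/m^2

4752.19


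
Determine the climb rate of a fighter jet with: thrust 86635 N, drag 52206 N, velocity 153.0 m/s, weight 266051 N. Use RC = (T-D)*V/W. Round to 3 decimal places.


Step 1: Excess thrust = T - D = 86635 - 52206 = 34429 N
Step 2: Excess power = 34429 * 153.0 = 5267637.0 W
Step 3: RC = 5267637.0 / 266051 = 19.799 m/s

19.799


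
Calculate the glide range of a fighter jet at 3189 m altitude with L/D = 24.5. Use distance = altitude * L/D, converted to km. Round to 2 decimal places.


Step 1: Glide distance = altitude * L/D = 3189 * 24.5 = 78130.5 m
Step 2: Convert to km: 78130.5 / 1000 = 78.13 km

78.13


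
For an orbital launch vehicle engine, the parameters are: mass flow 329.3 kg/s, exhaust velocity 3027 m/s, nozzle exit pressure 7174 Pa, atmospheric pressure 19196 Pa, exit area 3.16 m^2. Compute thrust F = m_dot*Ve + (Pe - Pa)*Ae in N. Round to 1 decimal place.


Step 1: Momentum thrust = m_dot * Ve = 329.3 * 3027 = 996791.1 N
Step 2: Pressure thrust = (Pe - Pa) * Ae = (7174 - 19196) * 3.16 = -37989.52 N
Step 3: Total thrust F = 996791.1 + -37989.52 = 958801.6 N

958801.6


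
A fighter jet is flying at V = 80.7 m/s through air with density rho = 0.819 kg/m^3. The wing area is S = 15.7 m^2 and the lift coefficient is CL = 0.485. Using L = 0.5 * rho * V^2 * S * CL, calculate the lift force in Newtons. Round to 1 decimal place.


Step 1: Calculate dynamic pressure q = 0.5 * 0.819 * 80.7^2 = 0.5 * 0.819 * 6512.49 = 2666.8647 Pa
Step 2: Multiply by wing area and lift coefficient: L = 2666.8647 * 15.7 * 0.485
Step 3: L = 41869.7751 * 0.485 = 20306.8 N

20306.8


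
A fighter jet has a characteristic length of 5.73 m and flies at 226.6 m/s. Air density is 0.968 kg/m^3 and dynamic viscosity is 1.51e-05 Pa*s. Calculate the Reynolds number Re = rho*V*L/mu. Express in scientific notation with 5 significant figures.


Step 1: Numerator = rho * V * L = 0.968 * 226.6 * 5.73 = 1256.868624
Step 2: Re = 1256.868624 / 1.51e-05
Step 3: Re = 8.3236e+07

8.3236e+07


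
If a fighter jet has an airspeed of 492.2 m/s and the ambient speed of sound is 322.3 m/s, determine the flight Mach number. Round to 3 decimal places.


Step 1: M = V / a = 492.2 / 322.3
Step 2: M = 1.527

1.527


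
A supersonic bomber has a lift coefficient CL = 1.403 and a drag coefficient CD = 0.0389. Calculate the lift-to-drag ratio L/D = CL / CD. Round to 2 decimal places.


Step 1: L/D = CL / CD = 1.403 / 0.0389
Step 2: L/D = 36.07

36.07


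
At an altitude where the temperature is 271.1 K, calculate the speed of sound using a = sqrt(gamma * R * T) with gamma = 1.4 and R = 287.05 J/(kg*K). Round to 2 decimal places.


Step 1: gamma * R * T = 1.4 * 287.05 * 271.1 = 108946.957
Step 2: a = sqrt(108946.957) = 330.07 m/s

330.07


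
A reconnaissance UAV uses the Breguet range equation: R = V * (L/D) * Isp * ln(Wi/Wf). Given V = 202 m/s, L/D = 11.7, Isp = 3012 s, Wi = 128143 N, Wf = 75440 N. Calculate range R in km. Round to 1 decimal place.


Step 1: Coefficient = V * (L/D) * Isp = 202 * 11.7 * 3012 = 7118560.8 m
Step 2: Wi/Wf = 128143 / 75440 = 1.698608
Step 3: ln(1.698608) = 0.529809
Step 4: R = 7118560.8 * 0.529809 = 3771478.9 m = 3771.5 km

3771.5


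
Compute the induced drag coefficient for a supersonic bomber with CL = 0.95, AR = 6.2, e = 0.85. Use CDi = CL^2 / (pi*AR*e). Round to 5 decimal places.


Step 1: CL^2 = 0.95^2 = 0.9025
Step 2: pi * AR * e = 3.14159 * 6.2 * 0.85 = 16.556193
Step 3: CDi = 0.9025 / 16.556193 = 0.05451

0.05451


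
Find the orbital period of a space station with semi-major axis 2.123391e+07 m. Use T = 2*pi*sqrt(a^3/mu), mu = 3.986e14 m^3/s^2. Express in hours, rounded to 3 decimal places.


Step 1: a^3 / mu = 9.573923e+21 / 3.986e14 = 2.401887e+07
Step 2: sqrt(2.401887e+07) = 4900.9053 s
Step 3: T = 2*pi * 4900.9053 = 30793.3 s
Step 4: T in hours = 30793.3 / 3600 = 8.554 hours

8.554


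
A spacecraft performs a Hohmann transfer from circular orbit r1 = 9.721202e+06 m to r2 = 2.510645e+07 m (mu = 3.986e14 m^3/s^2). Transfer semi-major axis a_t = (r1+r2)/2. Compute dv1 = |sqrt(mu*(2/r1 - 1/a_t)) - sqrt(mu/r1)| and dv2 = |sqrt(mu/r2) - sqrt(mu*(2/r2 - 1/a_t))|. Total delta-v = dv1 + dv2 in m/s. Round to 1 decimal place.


Step 1: Transfer semi-major axis a_t = (9.721202e+06 + 2.510645e+07) / 2 = 1.741383e+07 m
Step 2: v1 (circular at r1) = sqrt(mu/r1) = 6403.37 m/s
Step 3: v_t1 = sqrt(mu*(2/r1 - 1/a_t)) = 7688.72 m/s
Step 4: dv1 = |7688.72 - 6403.37| = 1285.35 m/s
Step 5: v2 (circular at r2) = 3984.52 m/s, v_t2 = 2977.07 m/s
Step 6: dv2 = |3984.52 - 2977.07| = 1007.45 m/s
Step 7: Total delta-v = 1285.35 + 1007.45 = 2292.8 m/s

2292.8


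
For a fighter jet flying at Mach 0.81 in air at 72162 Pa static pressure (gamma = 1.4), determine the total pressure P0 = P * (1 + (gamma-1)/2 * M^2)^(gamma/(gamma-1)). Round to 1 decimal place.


Step 1: (gamma-1)/2 * M^2 = 0.2 * 0.6561 = 0.13122
Step 2: 1 + 0.13122 = 1.13122
Step 3: Exponent gamma/(gamma-1) = 3.5
Step 4: P0 = 72162 * 1.13122^3.5 = 111102.4 Pa

111102.4


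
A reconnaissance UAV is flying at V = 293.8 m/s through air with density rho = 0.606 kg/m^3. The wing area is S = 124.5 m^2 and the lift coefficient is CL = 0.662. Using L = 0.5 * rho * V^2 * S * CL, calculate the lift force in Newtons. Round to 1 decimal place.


Step 1: Calculate dynamic pressure q = 0.5 * 0.606 * 293.8^2 = 0.5 * 0.606 * 86318.44 = 26154.4873 Pa
Step 2: Multiply by wing area and lift coefficient: L = 26154.4873 * 124.5 * 0.662
Step 3: L = 3256233.6713 * 0.662 = 2155626.7 N

2155626.7


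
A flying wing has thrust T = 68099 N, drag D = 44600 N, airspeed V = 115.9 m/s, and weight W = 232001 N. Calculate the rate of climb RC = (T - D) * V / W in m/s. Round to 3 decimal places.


Step 1: Excess thrust = T - D = 68099 - 44600 = 23499 N
Step 2: Excess power = 23499 * 115.9 = 2723534.1 W
Step 3: RC = 2723534.1 / 232001 = 11.739 m/s

11.739


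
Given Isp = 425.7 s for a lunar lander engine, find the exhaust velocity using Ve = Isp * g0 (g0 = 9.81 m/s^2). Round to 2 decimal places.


Step 1: Ve = Isp * g0 = 425.7 * 9.81
Step 2: Ve = 4176.12 m/s

4176.12


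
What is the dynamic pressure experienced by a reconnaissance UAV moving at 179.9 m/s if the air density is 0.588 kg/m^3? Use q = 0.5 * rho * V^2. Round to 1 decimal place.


Step 1: V^2 = 179.9^2 = 32364.01
Step 2: q = 0.5 * 0.588 * 32364.01
Step 3: q = 9515.0 Pa

9515.0


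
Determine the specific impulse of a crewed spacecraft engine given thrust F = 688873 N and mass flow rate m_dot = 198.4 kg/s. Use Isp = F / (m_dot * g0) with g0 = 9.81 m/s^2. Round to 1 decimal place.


Step 1: m_dot * g0 = 198.4 * 9.81 = 1946.3
Step 2: Isp = 688873 / 1946.3 = 353.9 s

353.9


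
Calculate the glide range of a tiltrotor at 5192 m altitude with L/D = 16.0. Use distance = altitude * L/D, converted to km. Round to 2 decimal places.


Step 1: Glide distance = altitude * L/D = 5192 * 16.0 = 83072.0 m
Step 2: Convert to km: 83072.0 / 1000 = 83.07 km

83.07


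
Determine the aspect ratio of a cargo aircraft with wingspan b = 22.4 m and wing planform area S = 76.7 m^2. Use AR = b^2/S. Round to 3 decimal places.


Step 1: b^2 = 22.4^2 = 501.76
Step 2: AR = 501.76 / 76.7 = 6.542

6.542


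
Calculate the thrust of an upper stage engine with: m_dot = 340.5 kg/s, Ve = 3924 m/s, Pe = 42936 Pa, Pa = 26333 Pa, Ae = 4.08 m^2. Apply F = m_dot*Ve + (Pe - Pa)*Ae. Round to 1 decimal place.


Step 1: Momentum thrust = m_dot * Ve = 340.5 * 3924 = 1336122.0 N
Step 2: Pressure thrust = (Pe - Pa) * Ae = (42936 - 26333) * 4.08 = 67740.24 N
Step 3: Total thrust F = 1336122.0 + 67740.24 = 1403862.2 N

1403862.2


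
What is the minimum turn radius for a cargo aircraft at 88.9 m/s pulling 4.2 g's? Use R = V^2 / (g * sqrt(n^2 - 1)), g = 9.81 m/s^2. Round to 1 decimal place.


Step 1: V^2 = 88.9^2 = 7903.21
Step 2: n^2 - 1 = 4.2^2 - 1 = 16.64
Step 3: sqrt(16.64) = 4.079216
Step 4: R = 7903.21 / (9.81 * 4.079216) = 197.5 m

197.5


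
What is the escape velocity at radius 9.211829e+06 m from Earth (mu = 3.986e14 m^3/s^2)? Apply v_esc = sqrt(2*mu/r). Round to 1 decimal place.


Step 1: 2*mu/r = 2 * 3.986e14 / 9.211829e+06 = 86540903.0063
Step 2: v_esc = sqrt(86540903.0063) = 9302.7 m/s

9302.7


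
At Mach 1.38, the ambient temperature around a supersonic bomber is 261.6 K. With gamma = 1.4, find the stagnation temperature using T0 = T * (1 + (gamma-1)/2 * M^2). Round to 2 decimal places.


Step 1: (gamma-1)/2 = 0.2
Step 2: M^2 = 1.9044
Step 3: 1 + 0.2 * 1.9044 = 1.38088
Step 4: T0 = 261.6 * 1.38088 = 361.24 K

361.24


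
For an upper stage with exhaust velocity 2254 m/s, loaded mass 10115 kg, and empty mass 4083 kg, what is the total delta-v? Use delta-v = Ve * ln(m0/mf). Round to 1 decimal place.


Step 1: Mass ratio m0/mf = 10115 / 4083 = 2.477345
Step 2: ln(2.477345) = 0.907187
Step 3: delta-v = 2254 * 0.907187 = 2044.8 m/s

2044.8


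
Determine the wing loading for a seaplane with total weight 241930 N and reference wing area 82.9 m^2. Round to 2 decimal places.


Step 1: Wing loading = W / S = 241930 / 82.9
Step 2: Wing loading = 2918.34 N/m^2

2918.34


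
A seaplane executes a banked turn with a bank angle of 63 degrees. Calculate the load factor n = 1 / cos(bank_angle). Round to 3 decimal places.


Step 1: Convert 63 degrees to radians = 1.099557
Step 2: cos(63 deg) = 0.45399
Step 3: n = 1 / 0.45399 = 2.203

2.203


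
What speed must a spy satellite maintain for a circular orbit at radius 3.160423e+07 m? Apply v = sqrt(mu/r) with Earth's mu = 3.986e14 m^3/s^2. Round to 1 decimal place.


Step 1: mu / r = 3.986e14 / 3.160423e+07 = 12612235.7672
Step 2: v = sqrt(12612235.7672) = 3551.4 m/s

3551.4


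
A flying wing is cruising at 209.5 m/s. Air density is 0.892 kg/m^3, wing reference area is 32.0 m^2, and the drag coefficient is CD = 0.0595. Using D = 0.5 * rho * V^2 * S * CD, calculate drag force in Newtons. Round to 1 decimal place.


Step 1: Dynamic pressure q = 0.5 * 0.892 * 209.5^2 = 19575.0515 Pa
Step 2: Drag D = q * S * CD = 19575.0515 * 32.0 * 0.0595
Step 3: D = 37270.9 N

37270.9


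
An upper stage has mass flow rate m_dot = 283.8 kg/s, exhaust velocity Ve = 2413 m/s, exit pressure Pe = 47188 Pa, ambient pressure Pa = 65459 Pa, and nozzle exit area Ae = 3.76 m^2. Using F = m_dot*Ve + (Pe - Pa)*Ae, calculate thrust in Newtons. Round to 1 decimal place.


Step 1: Momentum thrust = m_dot * Ve = 283.8 * 2413 = 684809.4 N
Step 2: Pressure thrust = (Pe - Pa) * Ae = (47188 - 65459) * 3.76 = -68698.96 N
Step 3: Total thrust F = 684809.4 + -68698.96 = 616110.4 N

616110.4


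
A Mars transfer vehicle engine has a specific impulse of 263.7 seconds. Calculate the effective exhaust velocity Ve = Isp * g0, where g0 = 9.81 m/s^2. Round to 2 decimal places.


Step 1: Ve = Isp * g0 = 263.7 * 9.81
Step 2: Ve = 2586.90 m/s

2586.90


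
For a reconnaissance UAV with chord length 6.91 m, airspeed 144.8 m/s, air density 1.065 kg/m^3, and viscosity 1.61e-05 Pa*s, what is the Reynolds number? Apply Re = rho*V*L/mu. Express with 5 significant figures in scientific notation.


Step 1: Numerator = rho * V * L = 1.065 * 144.8 * 6.91 = 1065.60492
Step 2: Re = 1065.60492 / 1.61e-05
Step 3: Re = 6.6187e+07

6.6187e+07


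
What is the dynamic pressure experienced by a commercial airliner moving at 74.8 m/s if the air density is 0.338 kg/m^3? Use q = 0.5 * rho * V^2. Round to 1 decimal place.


Step 1: V^2 = 74.8^2 = 5595.04
Step 2: q = 0.5 * 0.338 * 5595.04
Step 3: q = 945.6 Pa

945.6


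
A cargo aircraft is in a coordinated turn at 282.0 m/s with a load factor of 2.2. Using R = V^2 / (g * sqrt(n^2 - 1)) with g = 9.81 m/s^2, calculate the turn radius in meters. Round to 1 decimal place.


Step 1: V^2 = 282.0^2 = 79524.0
Step 2: n^2 - 1 = 2.2^2 - 1 = 3.84
Step 3: sqrt(3.84) = 1.959592
Step 4: R = 79524.0 / (9.81 * 1.959592) = 4136.8 m

4136.8


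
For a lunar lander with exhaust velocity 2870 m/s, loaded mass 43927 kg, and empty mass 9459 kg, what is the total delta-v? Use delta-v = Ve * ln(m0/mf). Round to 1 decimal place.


Step 1: Mass ratio m0/mf = 43927 / 9459 = 4.643937
Step 2: ln(4.643937) = 1.535562
Step 3: delta-v = 2870 * 1.535562 = 4407.1 m/s

4407.1


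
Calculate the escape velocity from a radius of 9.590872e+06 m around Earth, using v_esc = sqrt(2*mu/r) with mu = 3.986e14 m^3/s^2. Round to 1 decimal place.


Step 1: 2*mu/r = 2 * 3.986e14 / 9.590872e+06 = 83120700.5995
Step 2: v_esc = sqrt(83120700.5995) = 9117.1 m/s

9117.1


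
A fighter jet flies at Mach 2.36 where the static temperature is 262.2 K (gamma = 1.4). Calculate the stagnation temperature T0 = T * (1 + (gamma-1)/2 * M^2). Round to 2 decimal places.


Step 1: (gamma-1)/2 = 0.2
Step 2: M^2 = 5.5696
Step 3: 1 + 0.2 * 5.5696 = 2.11392
Step 4: T0 = 262.2 * 2.11392 = 554.27 K

554.27


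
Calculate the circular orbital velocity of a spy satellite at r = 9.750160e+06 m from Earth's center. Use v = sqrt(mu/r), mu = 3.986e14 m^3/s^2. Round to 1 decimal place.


Step 1: mu / r = 3.986e14 / 9.750160e+06 = 40881380.4081
Step 2: v = sqrt(40881380.4081) = 6393.9 m/s

6393.9


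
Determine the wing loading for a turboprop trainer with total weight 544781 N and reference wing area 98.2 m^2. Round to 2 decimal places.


Step 1: Wing loading = W / S = 544781 / 98.2
Step 2: Wing loading = 5547.67 N/m^2

5547.67


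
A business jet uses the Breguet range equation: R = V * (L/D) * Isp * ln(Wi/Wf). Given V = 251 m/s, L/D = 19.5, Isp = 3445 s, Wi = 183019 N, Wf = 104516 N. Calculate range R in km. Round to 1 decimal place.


Step 1: Coefficient = V * (L/D) * Isp = 251 * 19.5 * 3445 = 16861552.5 m
Step 2: Wi/Wf = 183019 / 104516 = 1.75111
Step 3: ln(1.75111) = 0.56025
Step 4: R = 16861552.5 * 0.56025 = 9446681.5 m = 9446.7 km

9446.7


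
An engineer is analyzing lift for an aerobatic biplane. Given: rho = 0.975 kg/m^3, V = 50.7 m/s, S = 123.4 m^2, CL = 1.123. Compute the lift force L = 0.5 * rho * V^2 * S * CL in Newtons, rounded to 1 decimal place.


Step 1: Calculate dynamic pressure q = 0.5 * 0.975 * 50.7^2 = 0.5 * 0.975 * 2570.49 = 1253.1139 Pa
Step 2: Multiply by wing area and lift coefficient: L = 1253.1139 * 123.4 * 1.123
Step 3: L = 154634.2522 * 1.123 = 173654.3 N

173654.3


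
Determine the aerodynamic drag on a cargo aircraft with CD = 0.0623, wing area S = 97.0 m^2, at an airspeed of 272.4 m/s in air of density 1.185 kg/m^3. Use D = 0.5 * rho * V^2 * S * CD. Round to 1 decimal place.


Step 1: Dynamic pressure q = 0.5 * 1.185 * 272.4^2 = 43964.5428 Pa
Step 2: Drag D = q * S * CD = 43964.5428 * 97.0 * 0.0623
Step 3: D = 265682.1 N

265682.1


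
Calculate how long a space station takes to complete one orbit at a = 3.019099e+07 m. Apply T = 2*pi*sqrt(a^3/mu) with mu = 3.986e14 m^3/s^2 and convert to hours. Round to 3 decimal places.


Step 1: a^3 / mu = 2.751896e+22 / 3.986e14 = 6.903904e+07
Step 2: sqrt(6.903904e+07) = 8308.9737 s
Step 3: T = 2*pi * 8308.9737 = 52206.82 s
Step 4: T in hours = 52206.82 / 3600 = 14.502 hours

14.502


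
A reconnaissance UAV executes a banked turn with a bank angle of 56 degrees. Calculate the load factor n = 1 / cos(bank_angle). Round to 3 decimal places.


Step 1: Convert 56 degrees to radians = 0.977384
Step 2: cos(56 deg) = 0.559193
Step 3: n = 1 / 0.559193 = 1.788

1.788


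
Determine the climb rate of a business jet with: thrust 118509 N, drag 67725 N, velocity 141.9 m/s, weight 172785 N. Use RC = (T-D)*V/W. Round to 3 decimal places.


Step 1: Excess thrust = T - D = 118509 - 67725 = 50784 N
Step 2: Excess power = 50784 * 141.9 = 7206249.6 W
Step 3: RC = 7206249.6 / 172785 = 41.706 m/s

41.706


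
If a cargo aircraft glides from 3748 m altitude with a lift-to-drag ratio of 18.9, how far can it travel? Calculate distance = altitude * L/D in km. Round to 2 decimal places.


Step 1: Glide distance = altitude * L/D = 3748 * 18.9 = 70837.2 m
Step 2: Convert to km: 70837.2 / 1000 = 70.84 km

70.84


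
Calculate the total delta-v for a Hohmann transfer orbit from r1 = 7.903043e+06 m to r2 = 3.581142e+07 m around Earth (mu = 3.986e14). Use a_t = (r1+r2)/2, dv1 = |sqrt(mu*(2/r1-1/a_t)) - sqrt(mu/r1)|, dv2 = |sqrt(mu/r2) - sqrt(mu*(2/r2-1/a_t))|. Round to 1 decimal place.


Step 1: Transfer semi-major axis a_t = (7.903043e+06 + 3.581142e+07) / 2 = 2.185723e+07 m
Step 2: v1 (circular at r1) = sqrt(mu/r1) = 7101.85 m/s
Step 3: v_t1 = sqrt(mu*(2/r1 - 1/a_t)) = 9090.44 m/s
Step 4: dv1 = |9090.44 - 7101.85| = 1988.59 m/s
Step 5: v2 (circular at r2) = 3336.24 m/s, v_t2 = 2006.12 m/s
Step 6: dv2 = |3336.24 - 2006.12| = 1330.12 m/s
Step 7: Total delta-v = 1988.59 + 1330.12 = 3318.7 m/s

3318.7


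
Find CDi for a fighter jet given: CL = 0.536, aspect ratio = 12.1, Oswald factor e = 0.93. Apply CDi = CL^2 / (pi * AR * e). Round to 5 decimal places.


Step 1: CL^2 = 0.536^2 = 0.287296
Step 2: pi * AR * e = 3.14159 * 12.1 * 0.93 = 35.352342
Step 3: CDi = 0.287296 / 35.352342 = 0.00813

0.00813


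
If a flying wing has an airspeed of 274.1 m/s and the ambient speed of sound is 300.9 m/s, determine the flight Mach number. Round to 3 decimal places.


Step 1: M = V / a = 274.1 / 300.9
Step 2: M = 0.911

0.911


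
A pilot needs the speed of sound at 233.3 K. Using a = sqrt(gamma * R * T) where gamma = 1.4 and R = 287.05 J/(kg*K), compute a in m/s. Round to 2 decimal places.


Step 1: gamma * R * T = 1.4 * 287.05 * 233.3 = 93756.271
Step 2: a = sqrt(93756.271) = 306.20 m/s

306.20


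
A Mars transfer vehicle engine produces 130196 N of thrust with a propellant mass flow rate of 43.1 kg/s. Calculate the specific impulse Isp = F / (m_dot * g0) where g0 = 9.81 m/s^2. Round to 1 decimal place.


Step 1: m_dot * g0 = 43.1 * 9.81 = 422.81
Step 2: Isp = 130196 / 422.81 = 307.9 s

307.9


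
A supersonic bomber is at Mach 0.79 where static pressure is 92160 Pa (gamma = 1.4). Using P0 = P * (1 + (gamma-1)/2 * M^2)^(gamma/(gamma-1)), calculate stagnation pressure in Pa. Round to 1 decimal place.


Step 1: (gamma-1)/2 * M^2 = 0.2 * 0.6241 = 0.12482
Step 2: 1 + 0.12482 = 1.12482
Step 3: Exponent gamma/(gamma-1) = 3.5
Step 4: P0 = 92160 * 1.12482^3.5 = 139101.9 Pa

139101.9


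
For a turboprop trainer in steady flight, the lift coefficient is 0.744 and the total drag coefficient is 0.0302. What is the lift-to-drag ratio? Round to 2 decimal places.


Step 1: L/D = CL / CD = 0.744 / 0.0302
Step 2: L/D = 24.64

24.64


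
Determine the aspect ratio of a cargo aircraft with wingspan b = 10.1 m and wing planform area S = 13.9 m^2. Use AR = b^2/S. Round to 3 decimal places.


Step 1: b^2 = 10.1^2 = 102.01
Step 2: AR = 102.01 / 13.9 = 7.339

7.339


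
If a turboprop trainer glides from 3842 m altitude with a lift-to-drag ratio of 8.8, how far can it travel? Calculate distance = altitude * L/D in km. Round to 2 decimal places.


Step 1: Glide distance = altitude * L/D = 3842 * 8.8 = 33809.6 m
Step 2: Convert to km: 33809.6 / 1000 = 33.81 km

33.81


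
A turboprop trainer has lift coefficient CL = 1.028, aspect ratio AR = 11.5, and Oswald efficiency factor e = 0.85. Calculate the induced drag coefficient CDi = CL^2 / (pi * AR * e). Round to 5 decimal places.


Step 1: CL^2 = 1.028^2 = 1.056784
Step 2: pi * AR * e = 3.14159 * 11.5 * 0.85 = 30.709068
Step 3: CDi = 1.056784 / 30.709068 = 0.03441

0.03441


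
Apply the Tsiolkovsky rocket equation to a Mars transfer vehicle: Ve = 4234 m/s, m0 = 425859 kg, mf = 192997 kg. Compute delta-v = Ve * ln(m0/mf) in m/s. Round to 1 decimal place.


Step 1: Mass ratio m0/mf = 425859 / 192997 = 2.206558
Step 2: ln(2.206558) = 0.791434
Step 3: delta-v = 4234 * 0.791434 = 3350.9 m/s

3350.9


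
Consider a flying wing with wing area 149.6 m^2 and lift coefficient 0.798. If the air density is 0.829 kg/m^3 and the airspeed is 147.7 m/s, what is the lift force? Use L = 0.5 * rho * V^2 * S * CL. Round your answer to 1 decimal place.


Step 1: Calculate dynamic pressure q = 0.5 * 0.829 * 147.7^2 = 0.5 * 0.829 * 21815.29 = 9042.4377 Pa
Step 2: Multiply by wing area and lift coefficient: L = 9042.4377 * 149.6 * 0.798
Step 3: L = 1352748.6807 * 0.798 = 1079493.4 N

1079493.4


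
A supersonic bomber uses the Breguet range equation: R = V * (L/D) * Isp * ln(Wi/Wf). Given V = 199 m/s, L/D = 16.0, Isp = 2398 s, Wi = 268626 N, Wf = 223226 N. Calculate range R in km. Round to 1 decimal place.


Step 1: Coefficient = V * (L/D) * Isp = 199 * 16.0 * 2398 = 7635232.0 m
Step 2: Wi/Wf = 268626 / 223226 = 1.203381
Step 3: ln(1.203381) = 0.185135
Step 4: R = 7635232.0 * 0.185135 = 1413551.5 m = 1413.6 km

1413.6
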